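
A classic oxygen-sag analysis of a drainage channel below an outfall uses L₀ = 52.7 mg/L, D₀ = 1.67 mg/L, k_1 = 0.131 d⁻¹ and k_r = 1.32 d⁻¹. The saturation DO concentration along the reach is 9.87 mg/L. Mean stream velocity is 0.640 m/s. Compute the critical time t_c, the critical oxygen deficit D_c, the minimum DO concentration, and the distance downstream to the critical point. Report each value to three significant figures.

t_c ≈ 1.66 d; D_c ≈ 4.21 mg/L; min DO ≈ 5.66 mg/L; x_c ≈ 91.7 km

At the critical point dD/dt = 0, so k_1 L₀ e^(−k_1 t) = k_r D. Substituting D(t) from the Streeter–Phelps equation and solving for t gives
t_c = ln[(k_r/k_1)(1 − D₀(k_r−k_1)/(k_1 L₀))] / (k_r−k_1).
Here k_r−k_1 = 1.189 d⁻¹ and 1 − D₀(k_r−k_1)/(k_1 L₀) = 1 − 1.67×1.189/(0.131×52.7) = 0.7124, so
t_c = ln(10.08 × 0.7124) / 1.189 = 1.971 / 1.189 = 1.658 d.
L(t_c) = L₀ e^(−k_1 t_c) = 52.7 × 0.8048 = 42.41 mg/L, and at the critical point k_r D_c = k_1 L, so D_c = (0.131/1.32) × 42.41 = 4.209 mg/L.
Minimum DO = C_s − D_c = 9.87 − 4.209 = 5.661 mg/L.
x_c = v t_c = 0.640 m/s × 1.658 d × 86400 s/d = 91670 m ≈ 91.7 km.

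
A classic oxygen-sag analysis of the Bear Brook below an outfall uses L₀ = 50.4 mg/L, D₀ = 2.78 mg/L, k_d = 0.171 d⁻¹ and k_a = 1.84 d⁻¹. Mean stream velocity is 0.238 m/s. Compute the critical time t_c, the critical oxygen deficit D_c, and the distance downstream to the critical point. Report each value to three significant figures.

t_c = [1/(k_a−k_d)] ln[(k_a/k_d)(1 − D₀(k_a−k_d)/(k_d L₀))]
= [1/(1.84−0.171)] ln[(1.84/0.171)(1 − 2.78×1.669/(0.171×50.4))]
= (1/1.669) ln[10.76 × 0.4616] = 0.5992 × ln(4.967) = 0.5992 × 1.603 = 0.9604 d.
L(t_c) = L₀ e^(−k_d t_c) = 50.4 × 0.8486 = 42.77 mg/L, and at the critical point k_a D_c = k_d L, so D_c = (0.171/1.84) × 42.77 = 3.975 mg/L.
x_c = v t_c = 0.238 m/s × 0.9604 d × 86400 s/d = 19750 m ≈ 19.7 km.

t_c ≈ 0.960 d; D_c ≈ 3.97 mg/L; x_c ≈ 19.7 km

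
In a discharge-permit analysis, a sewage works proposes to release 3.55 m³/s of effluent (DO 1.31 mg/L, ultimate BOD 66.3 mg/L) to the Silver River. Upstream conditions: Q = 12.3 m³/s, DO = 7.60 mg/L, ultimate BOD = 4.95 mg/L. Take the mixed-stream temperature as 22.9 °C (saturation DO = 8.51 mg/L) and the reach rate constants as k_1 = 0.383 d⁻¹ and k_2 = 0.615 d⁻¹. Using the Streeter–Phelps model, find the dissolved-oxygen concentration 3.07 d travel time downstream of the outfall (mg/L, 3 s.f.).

Mixed DO = (12.3×7.60 + 3.55×1.31)/(12.3+3.55) = 98.13/15.85 = 6.191 mg/L.
Mixed L₀ = (12.3×4.95 + 3.55×66.3)/(15.85) = 296.2/15.85 = 18.69 mg/L.
Initial deficit D₀ = C_s − DO₀ = 8.51 − 6.191 = 2.319 mg/L.
D(3.07) = [0.383×18.69/(0.615−0.383)](e^(−0.383×3.07) − e^(−0.615×3.07)) + 2.319 e^(−0.615×3.07)
= 30.86 × (0.3086 − 0.1514) + 2.319 × 0.1514 = 5.202 mg/L.
DO = 8.51 − 5.202 = 3.308 mg/L.

DO ≈ 3.31 mg/L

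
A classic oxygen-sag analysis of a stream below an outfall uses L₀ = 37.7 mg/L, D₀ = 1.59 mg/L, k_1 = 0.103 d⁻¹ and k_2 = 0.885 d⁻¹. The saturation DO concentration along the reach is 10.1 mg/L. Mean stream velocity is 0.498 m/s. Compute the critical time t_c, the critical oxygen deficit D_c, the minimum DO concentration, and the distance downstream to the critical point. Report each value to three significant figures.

At the critical point dD/dt = 0, so k_1 L₀ e^(−k_1 t) = k_2 D. Substituting D(t) from the Streeter–Phelps equation and solving for t gives
t_c = ln[(k_2/k_1)(1 − D₀(k_2−k_1)/(k_1 L₀))] / (k_2−k_1).
Here k_2−k_1 = 0.7820 d⁻¹ and 1 − D₀(k_2−k_1)/(k_1 L₀) = 1 − 1.59×0.7820/(0.103×37.7) = 0.6798, so
t_c = ln(8.592 × 0.6798) / 0.7820 = 1.765 / 0.7820 = 2.257 d.
D_c = (k_1/k_2) L₀ e^(−k_1 t_c) = (0.103/0.885) × 37.7 × e^(−0.103×2.257) = 0.1164 × 37.7 × 0.7926 = 3.478 mg/L.
Minimum DO = C_s − D_c = 10.1 − 3.478 = 6.622 mg/L.
x_c = v t_c = 0.498 m/s × 2.257 d × 86400 s/d = 97110 m ≈ 97.1 km.

t_c ≈ 2.26 d; D_c ≈ 3.48 mg/L; min DO ≈ 6.62 mg/L; x_c ≈ 97.1 km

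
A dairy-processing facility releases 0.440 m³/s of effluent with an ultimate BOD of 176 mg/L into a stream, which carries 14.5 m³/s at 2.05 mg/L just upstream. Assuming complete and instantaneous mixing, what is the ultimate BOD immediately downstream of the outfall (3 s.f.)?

7.17 mg/L

Flow-weighted mixing: C = (Q_r C_r + Q_w C_w)/(Q_r + Q_w)
= (14.5×2.05 + 0.440×176)/(14.5 + 0.440) = 107.2/14.94 = 7.173 mg/L.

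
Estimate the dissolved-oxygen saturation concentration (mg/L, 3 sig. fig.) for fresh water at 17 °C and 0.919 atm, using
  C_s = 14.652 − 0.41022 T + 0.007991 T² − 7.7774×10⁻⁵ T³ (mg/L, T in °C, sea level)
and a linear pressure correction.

At sea level: C_s = 14.652 − 0.41022×17 + 0.007991×17² − 7.7774×10⁻⁵×17³ = 9.606 mg/L.
Pressure correction: C_s' = 9.606 × 0.919 = 8.828 mg/L.

C_s ≈ 8.83 mg/L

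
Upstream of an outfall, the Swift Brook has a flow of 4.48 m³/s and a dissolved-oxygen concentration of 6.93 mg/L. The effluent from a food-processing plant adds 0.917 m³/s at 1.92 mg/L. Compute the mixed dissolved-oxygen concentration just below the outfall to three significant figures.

6.08 mg/L

Flow-weighted mixing: C = (Q_r C_r + Q_w C_w)/(Q_r + Q_w)
= (4.48×6.93 + 0.917×1.92)/(4.48 + 0.917) = 32.81/5.397 = 6.079 mg/L.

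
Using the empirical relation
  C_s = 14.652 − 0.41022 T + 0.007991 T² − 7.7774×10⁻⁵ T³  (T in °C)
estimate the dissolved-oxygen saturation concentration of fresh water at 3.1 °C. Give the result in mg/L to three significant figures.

C_s ≈ 13.5 mg/L

C_s = 14.652 − 0.41022×3.1 + 0.007991×3.1² − 7.7774×10⁻⁵×3.1³ = 13.45 mg/L.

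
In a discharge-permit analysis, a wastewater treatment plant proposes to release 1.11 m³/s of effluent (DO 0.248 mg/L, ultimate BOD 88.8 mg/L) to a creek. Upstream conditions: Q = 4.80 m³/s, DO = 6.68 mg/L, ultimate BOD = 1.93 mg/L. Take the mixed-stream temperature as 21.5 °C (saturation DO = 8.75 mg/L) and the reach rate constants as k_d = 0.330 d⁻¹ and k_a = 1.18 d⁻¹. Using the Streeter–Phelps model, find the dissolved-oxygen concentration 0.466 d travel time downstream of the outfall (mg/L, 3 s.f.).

DO ≈ 4.87 mg/L

Mixed DO = (4.80×6.68 + 1.11×0.248)/(4.80+1.11) = 32.34/5.910 = 5.472 mg/L.
Mixed L₀ = (4.80×1.93 + 1.11×88.8)/(5.910) = 107.8/5.910 = 18.25 mg/L.
Initial deficit D₀ = C_s − DO₀ = 8.75 − 5.472 = 3.278 mg/L.
D(0.466) = [0.330×18.25/(1.18−0.330)](e^(−0.330×0.466) − e^(−1.18×0.466)) + 3.278 e^(−1.18×0.466)
= 7.084 × (0.8575 − 0.5770) + 3.278 × 0.5770 = 3.878 mg/L.
DO = 8.75 − 3.878 = 4.872 mg/L.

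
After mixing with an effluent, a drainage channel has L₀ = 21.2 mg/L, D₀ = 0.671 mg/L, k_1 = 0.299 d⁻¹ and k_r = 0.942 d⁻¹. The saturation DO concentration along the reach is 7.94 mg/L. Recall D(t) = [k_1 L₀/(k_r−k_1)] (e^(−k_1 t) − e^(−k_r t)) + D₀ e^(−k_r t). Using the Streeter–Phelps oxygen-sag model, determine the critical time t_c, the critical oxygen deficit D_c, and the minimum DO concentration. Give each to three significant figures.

t_c ≈ 1.68 d; D_c ≈ 4.08 mg/L; min DO ≈ 3.86 mg/L

t_c = [1/(k_r−k_1)] ln[(k_r/k_1)(1 − D₀(k_r−k_1)/(k_1 L₀))]
= [1/(0.942−0.299)] ln[(0.942/0.299)(1 − 0.671×0.6430/(0.299×21.2))]
= (1/0.6430) ln[3.151 × 0.9319] = 1.555 × ln(2.936) = 1.555 × 1.077 = 1.675 d.
D_c = (k_1/k_r) L₀ e^(−k_1 t_c) = (0.299/0.942) × 21.2 × e^(−0.299×1.675) = 0.3174 × 21.2 × 0.6060 = 4.078 mg/L.
Minimum DO = C_s − D_c = 7.94 − 4.078 = 3.862 mg/L.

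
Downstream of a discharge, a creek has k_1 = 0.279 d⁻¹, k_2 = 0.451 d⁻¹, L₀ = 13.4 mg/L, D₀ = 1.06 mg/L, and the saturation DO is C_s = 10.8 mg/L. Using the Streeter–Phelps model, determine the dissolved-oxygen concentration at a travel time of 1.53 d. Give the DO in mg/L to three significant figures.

DO ≈ 6.99 mg/L

k_1 L₀/(k_2−k_1) = 0.279×13.4/(0.451−0.279) = 3.739/0.1720 = 21.74 mg/L.
e^(−k_1 t) = e^(−0.279×1.530) = 0.6525; e^(−k_2 t) = e^(−0.451×1.530) = 0.5016.
D = 21.74 × (0.6525 − 0.5016) + 1.06 × 0.5016 = 3.282 + 0.5317 = 3.814 mg/L.
DO = C_s − D = 10.8 − 3.814 = 6.986 mg/L.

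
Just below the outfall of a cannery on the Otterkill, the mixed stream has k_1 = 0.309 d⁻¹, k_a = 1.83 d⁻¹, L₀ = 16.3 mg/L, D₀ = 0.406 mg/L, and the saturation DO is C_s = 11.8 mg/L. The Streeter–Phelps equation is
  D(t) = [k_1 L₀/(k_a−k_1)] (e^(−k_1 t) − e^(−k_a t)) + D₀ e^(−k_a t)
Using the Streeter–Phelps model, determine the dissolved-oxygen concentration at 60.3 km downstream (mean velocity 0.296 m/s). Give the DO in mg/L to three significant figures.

DO ≈ 10.2 mg/L

Travel time t = x/v = 60.3 km / (0.296 m/s) = 60300 m / 0.296 m/s = 203700 s = 2.358 d.
k_1 L₀/(k_a−k_1) = 0.309×16.3/(1.83−0.309) = 5.037/1.521 = 3.311 mg/L.
e^(−k_1 t) = e^(−0.309×2.358) = 0.4826; e^(−k_a t) = e^(−1.83×2.358) = 0.01337.
D = 3.311 × (0.4826 − 0.01337) + 0.406 × 0.01337 = 1.554 + 0.005428 = 1.559 mg/L.
DO = C_s − D = 11.8 − 1.559 = 10.24 mg/L.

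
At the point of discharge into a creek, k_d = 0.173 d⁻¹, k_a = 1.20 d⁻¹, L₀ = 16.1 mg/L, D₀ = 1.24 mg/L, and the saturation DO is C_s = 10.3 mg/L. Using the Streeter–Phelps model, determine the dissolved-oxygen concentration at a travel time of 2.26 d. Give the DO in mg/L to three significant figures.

DO ≈ 8.56 mg/L

k_d L₀/(k_a−k_d) = 0.173×16.1/(1.20−0.173) = 2.785/1.027 = 2.712 mg/L.
e^(−k_d t) = e^(−0.173×2.260) = 0.6764; e^(−k_a t) = e^(−1.20×2.260) = 0.06640.
D = 2.712 × (0.6764 − 0.06640) + 1.24 × 0.06640 = 1.654 + 0.08234 = 1.737 mg/L.
DO = C_s − D = 10.3 − 1.737 = 8.563 mg/L.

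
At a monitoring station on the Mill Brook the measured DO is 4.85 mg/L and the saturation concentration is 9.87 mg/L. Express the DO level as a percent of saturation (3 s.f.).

% saturation = C/C_s × 100 = 4.85/9.87 × 100 = 49.1 %.

49.1 % saturation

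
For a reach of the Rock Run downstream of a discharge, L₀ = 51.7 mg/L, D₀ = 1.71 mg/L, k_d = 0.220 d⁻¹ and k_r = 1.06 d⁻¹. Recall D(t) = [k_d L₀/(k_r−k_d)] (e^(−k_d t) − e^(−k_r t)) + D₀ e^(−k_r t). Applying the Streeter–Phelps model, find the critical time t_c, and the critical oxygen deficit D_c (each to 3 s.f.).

t_c ≈ 1.71 d; D_c ≈ 7.36 mg/L

At the critical point dD/dt = 0, so k_d L₀ e^(−k_d t) = k_r D. Substituting D(t) from the Streeter–Phelps equation and solving for t gives
t_c = ln[(k_r/k_d)(1 − D₀(k_r−k_d)/(k_d L₀))] / (k_r−k_d).
Here k_r−k_d = 0.8400 d⁻¹ and 1 − D₀(k_r−k_d)/(k_d L₀) = 1 − 1.71×0.8400/(0.220×51.7) = 0.8737, so
t_c = ln(4.818 × 0.8737) / 0.8400 = 1.437 / 0.8400 = 1.711 d.
L(t_c) = L₀ e^(−k_d t_c) = 51.7 × 0.6863 = 35.48 mg/L, and at the critical point k_r D_c = k_d L, so D_c = (0.220/1.06) × 35.48 = 7.364 mg/L.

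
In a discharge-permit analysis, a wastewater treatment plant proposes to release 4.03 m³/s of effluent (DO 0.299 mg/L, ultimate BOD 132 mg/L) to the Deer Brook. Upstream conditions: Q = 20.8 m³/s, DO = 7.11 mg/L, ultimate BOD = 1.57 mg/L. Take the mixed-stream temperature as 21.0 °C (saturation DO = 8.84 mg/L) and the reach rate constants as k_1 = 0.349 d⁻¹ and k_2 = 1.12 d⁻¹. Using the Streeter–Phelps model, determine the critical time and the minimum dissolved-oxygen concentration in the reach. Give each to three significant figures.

t_c ≈ 1.09 d; minimum DO ≈ 4.00 mg/L

Mixed DO = (20.8×7.11 + 4.03×0.299)/(20.8+4.03) = 149.1/24.83 = 6.005 mg/L.
Mixed L₀ = (20.8×1.57 + 4.03×132)/(24.83) = 564.6/24.83 = 22.74 mg/L.
Initial deficit D₀ = C_s − DO₀ = 8.84 − 6.005 = 2.835 mg/L.
t_c = (1/0.7710) ln[(1.12/0.349)(1 − 2.835×0.7710/(0.349×22.74))] = 1.297 × ln(2.325) = 1.094 d.
D_c = (0.349/1.12) × 22.74 × e^(−0.349×1.094) = 0.3116 × 22.74 × 0.6825 = 4.836 mg/L.
Minimum DO = 8.84 − 4.836 = 4.004 mg/L.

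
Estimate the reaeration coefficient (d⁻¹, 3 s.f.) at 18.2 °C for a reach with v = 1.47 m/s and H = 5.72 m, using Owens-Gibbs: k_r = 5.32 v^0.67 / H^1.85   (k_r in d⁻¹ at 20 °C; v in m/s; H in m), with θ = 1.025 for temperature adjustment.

k_r(20) = 5.32 × 1.47^0.67 / 5.72^1.85 = 5.32 × 1.295 / 25.19 = 0.2734 d⁻¹.
k_r(18.2) = 0.2734 × 1.025^(18.2−20) = 0.2734 × 0.9565 = 0.2615 d⁻¹.

k_r ≈ 0.262 d⁻¹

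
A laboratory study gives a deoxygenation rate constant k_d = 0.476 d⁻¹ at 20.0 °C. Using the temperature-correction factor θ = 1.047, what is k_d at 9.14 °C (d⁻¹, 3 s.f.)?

k_d ≈ 0.289 d⁻¹

k_d(T₂) = k_d(T₁) · θ^(T₂−T₁) = 0.476 × 1.047^(9.14−20.0)
= 0.476 × 1.047^-10.9 = 0.476 × 0.6073 = 0.2891 d⁻¹.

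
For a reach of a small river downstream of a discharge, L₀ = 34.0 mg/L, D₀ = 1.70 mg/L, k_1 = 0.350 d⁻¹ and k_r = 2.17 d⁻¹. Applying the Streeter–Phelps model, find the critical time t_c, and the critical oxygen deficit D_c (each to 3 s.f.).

With k_r/k_1 = 6.200 and 1 − D₀(k_r−k_1)/(k_1 L₀) = 0.7400,
t_c = ln(6.200 × 0.7400) / (2.17 − 0.350) = ln(4.588) / 1.820 = 1.523/1.820 = 0.8371 d.
L(t_c) = L₀ e^(−k_1 t_c) = 34.0 × 0.7460 = 25.37 mg/L, and at the critical point k_r D_c = k_1 L, so D_c = (0.350/2.17) × 25.37 = 4.091 mg/L.

t_c ≈ 0.837 d; D_c ≈ 4.09 mg/L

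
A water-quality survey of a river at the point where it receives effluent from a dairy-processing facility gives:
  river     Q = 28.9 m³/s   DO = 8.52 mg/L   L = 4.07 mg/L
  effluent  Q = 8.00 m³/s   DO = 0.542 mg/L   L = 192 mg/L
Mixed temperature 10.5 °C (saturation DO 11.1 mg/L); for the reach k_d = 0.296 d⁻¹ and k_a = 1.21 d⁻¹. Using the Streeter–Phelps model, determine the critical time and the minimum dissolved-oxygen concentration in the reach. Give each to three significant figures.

Mixed DO = (28.9×8.52 + 8.00×0.542)/(28.9+8.00) = 250.6/36.90 = 6.790 mg/L.
Mixed L₀ = (28.9×4.07 + 8.00×192)/(36.90) = 1654/36.90 = 44.81 mg/L.
Initial deficit D₀ = C_s − DO₀ = 11.1 − 6.790 = 4.310 mg/L.
t_c = (1/0.9140) ln[(1.21/0.296)(1 − 4.310×0.9140/(0.296×44.81))] = 1.094 × ln(2.874) = 1.155 d.
D_c = (0.296/1.21) × 44.81 × e^(−0.296×1.155) = 0.2446 × 44.81 × 0.7104 = 7.788 mg/L.
Minimum DO = 11.1 − 7.788 = 3.312 mg/L.

t_c ≈ 1.16 d; minimum DO ≈ 3.31 mg/L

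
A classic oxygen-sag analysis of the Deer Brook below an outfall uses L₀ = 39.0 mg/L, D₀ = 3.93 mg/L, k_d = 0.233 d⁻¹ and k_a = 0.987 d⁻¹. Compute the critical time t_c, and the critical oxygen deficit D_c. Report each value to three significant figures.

t_c ≈ 1.39 d; D_c ≈ 6.66 mg/L

At the critical point dD/dt = 0, so k_d L₀ e^(−k_d t) = k_a D. Substituting D(t) from the Streeter–Phelps equation and solving for t gives
t_c = ln[(k_a/k_d)(1 − D₀(k_a−k_d)/(k_d L₀))] / (k_a−k_d).
Here k_a−k_d = 0.7540 d⁻¹ and 1 − D₀(k_a−k_d)/(k_d L₀) = 1 − 3.93×0.7540/(0.233×39.0) = 0.6739, so
t_c = ln(4.236 × 0.6739) / 0.7540 = 1.049 / 0.7540 = 1.391 d.
D_c = (k_d/k_a) L₀ e^(−k_d t_c) = (0.233/0.987) × 39.0 × e^(−0.233×1.391) = 0.2361 × 39.0 × 0.7231 = 6.658 mg/L.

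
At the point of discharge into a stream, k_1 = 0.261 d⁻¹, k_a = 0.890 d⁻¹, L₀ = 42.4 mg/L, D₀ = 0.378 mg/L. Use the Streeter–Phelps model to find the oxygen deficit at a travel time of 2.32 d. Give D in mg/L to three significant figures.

k_1 L₀/(k_a−k_1) = 0.261×42.4/(0.890−0.261) = 11.07/0.6290 = 17.59 mg/L.
e^(−k_1 t) = e^(−0.261×2.320) = 0.5458; e^(−k_a t) = e^(−0.890×2.320) = 0.1268.
D = 17.59 × (0.5458 − 0.1268) + 0.378 × 0.1268 = 7.371 + 0.04795 = 7.419 mg/L.

D ≈ 7.42 mg/L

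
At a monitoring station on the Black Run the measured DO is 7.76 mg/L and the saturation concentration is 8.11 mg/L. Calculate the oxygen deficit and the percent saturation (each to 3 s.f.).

D = C_s − C = 8.11 − 7.76 = 0.350 mg/L.
% saturation = 7.76/8.11 × 100 = 95.7 %.

D ≈ 0.350 mg/L; 95.7 % saturation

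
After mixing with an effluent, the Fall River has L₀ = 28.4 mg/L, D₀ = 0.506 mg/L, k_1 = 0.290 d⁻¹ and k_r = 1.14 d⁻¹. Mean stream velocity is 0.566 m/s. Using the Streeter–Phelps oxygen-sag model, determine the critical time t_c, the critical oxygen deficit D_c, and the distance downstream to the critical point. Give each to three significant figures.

t_c ≈ 1.55 d; D_c ≈ 4.61 mg/L; x_c ≈ 75.7 km

At the critical point dD/dt = 0, so k_1 L₀ e^(−k_1 t) = k_r D. Substituting D(t) from the Streeter–Phelps equation and solving for t gives
t_c = ln[(k_r/k_1)(1 − D₀(k_r−k_1)/(k_1 L₀))] / (k_r−k_1).
Here k_r−k_1 = 0.8500 d⁻¹ and 1 − D₀(k_r−k_1)/(k_1 L₀) = 1 − 0.506×0.8500/(0.290×28.4) = 0.9478, so
t_c = ln(3.931 × 0.9478) / 0.8500 = 1.315 / 0.8500 = 1.547 d.
L(t_c) = L₀ e^(−k_1 t_c) = 28.4 × 0.6384 = 18.13 mg/L, and at the critical point k_r D_c = k_1 L, so D_c = (0.290/1.14) × 18.13 = 4.612 mg/L.
x_c = v t_c = 0.566 m/s × 1.547 d × 86400 s/d = 75670 m ≈ 75.7 km.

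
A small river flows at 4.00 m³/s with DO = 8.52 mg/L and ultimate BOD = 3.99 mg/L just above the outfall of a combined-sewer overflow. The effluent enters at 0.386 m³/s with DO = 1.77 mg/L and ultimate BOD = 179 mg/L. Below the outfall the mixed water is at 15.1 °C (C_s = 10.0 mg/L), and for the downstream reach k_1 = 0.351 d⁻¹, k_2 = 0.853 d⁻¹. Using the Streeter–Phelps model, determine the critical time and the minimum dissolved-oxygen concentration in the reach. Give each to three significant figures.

Mixed DO = (4.00×8.52 + 0.386×1.77)/(4.00+0.386) = 34.76/4.386 = 7.926 mg/L.
Mixed L₀ = (4.00×3.99 + 0.386×179)/(4.386) = 85.05/4.386 = 19.39 mg/L.
Initial deficit D₀ = C_s − DO₀ = 10.0 − 7.926 = 2.074 mg/L.
t_c = (1/0.5020) ln[(0.853/0.351)(1 − 2.074×0.5020/(0.351×19.39))] = 1.992 × ln(2.058) = 1.438 d.
D_c = (0.351/0.853) × 19.39 × e^(−0.351×1.438) = 0.4115 × 19.39 × 0.6036 = 4.817 mg/L.
Minimum DO = 10.0 − 4.817 = 5.183 mg/L.

t_c ≈ 1.44 d; minimum DO ≈ 5.18 mg/L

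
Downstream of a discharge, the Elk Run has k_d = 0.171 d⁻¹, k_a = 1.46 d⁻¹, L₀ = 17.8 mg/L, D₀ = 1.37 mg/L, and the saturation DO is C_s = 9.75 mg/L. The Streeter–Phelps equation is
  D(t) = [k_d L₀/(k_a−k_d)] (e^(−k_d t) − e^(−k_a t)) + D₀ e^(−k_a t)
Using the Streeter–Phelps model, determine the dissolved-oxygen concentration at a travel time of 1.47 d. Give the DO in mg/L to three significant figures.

k_d L₀/(k_a−k_d) = 0.171×17.8/(1.46−0.171) = 3.044/1.289 = 2.361 mg/L.
e^(−k_d t) = e^(−0.171×1.470) = 0.7777; e^(−k_a t) = e^(−1.46×1.470) = 0.1169.
D = 2.361 × (0.7777 − 0.1169) + 1.37 × 0.1169 = 1.560 + 0.1602 = 1.721 mg/L.
DO = C_s − D = 9.75 − 1.721 = 8.029 mg/L.

DO ≈ 8.03 mg/L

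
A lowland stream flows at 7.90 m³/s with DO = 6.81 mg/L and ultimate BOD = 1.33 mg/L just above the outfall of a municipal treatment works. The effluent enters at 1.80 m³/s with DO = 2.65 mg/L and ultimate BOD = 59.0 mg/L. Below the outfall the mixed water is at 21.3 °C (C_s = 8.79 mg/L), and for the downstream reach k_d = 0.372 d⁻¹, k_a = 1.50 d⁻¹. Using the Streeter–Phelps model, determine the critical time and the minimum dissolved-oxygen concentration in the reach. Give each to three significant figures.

Mixed DO = (7.90×6.81 + 1.80×2.65)/(7.90+1.80) = 58.57/9.700 = 6.038 mg/L.
Mixed L₀ = (7.90×1.33 + 1.80×59.0)/(9.700) = 116.7/9.700 = 12.03 mg/L.
Initial deficit D₀ = C_s − DO₀ = 8.79 − 6.038 = 2.752 mg/L.
t_c = (1/1.128) ln[(1.50/0.372)(1 − 2.752×1.128/(0.372×12.03))] = 0.8865 × ln(1.236) = 0.1876 d.
D_c = (0.372/1.50) × 12.03 × e^(−0.372×0.1876) = 0.2480 × 12.03 × 0.9326 = 2.783 mg/L.
Minimum DO = 8.79 − 2.783 = 6.007 mg/L.

t_c ≈ 0.188 d; minimum DO ≈ 6.01 mg/L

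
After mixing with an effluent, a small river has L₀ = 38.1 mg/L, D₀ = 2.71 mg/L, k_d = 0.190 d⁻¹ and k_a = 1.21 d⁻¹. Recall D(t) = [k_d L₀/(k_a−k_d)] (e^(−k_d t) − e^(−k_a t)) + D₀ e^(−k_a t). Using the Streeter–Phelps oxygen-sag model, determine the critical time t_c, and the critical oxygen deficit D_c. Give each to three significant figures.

With k_a/k_d = 6.368 and 1 − D₀(k_a−k_d)/(k_d L₀) = 0.6182,
t_c = ln(6.368 × 0.6182) / (1.21 − 0.190) = ln(3.937) / 1.020 = 1.370/1.020 = 1.343 d.
D_c = (k_d/k_a) L₀ e^(−k_d t_c) = (0.190/1.21) × 38.1 × e^(−0.190×1.343) = 0.1570 × 38.1 × 0.7747 = 4.635 mg/L.

t_c ≈ 1.34 d; D_c ≈ 4.63 mg/L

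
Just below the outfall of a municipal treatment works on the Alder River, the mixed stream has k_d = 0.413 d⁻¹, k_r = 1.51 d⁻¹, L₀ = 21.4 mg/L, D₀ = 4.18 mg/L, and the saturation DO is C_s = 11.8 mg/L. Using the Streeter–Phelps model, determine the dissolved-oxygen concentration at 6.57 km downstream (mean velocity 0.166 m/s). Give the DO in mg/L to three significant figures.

Travel time t = x/v = 6.57 km / (0.166 m/s) = 6570 m / 0.166 m/s = 39580 s = 0.4581 d.
k_d L₀/(k_r−k_d) = 0.413×21.4/(1.51−0.413) = 8.838/1.097 = 8.057 mg/L.
e^(−k_d t) = e^(−0.413×0.4581) = 0.8276; e^(−k_r t) = e^(−1.51×0.4581) = 0.5007.
D = 8.057 × (0.8276 − 0.5007) + 4.18 × 0.5007 = 2.634 + 2.093 = 4.727 mg/L.
DO = C_s − D = 11.8 − 4.727 = 7.073 mg/L.

DO ≈ 7.07 mg/L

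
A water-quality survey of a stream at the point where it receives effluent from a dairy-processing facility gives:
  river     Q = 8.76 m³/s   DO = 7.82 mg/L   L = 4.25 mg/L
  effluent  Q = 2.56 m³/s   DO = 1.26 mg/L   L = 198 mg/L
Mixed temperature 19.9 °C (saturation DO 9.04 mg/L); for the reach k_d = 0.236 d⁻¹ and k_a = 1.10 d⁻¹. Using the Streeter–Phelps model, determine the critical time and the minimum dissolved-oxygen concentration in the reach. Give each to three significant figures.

t_c ≈ 1.51 d; minimum DO ≈ 1.83 mg/L

Mixed DO = (8.76×7.82 + 2.56×1.26)/(8.76+2.56) = 71.73/11.32 = 6.336 mg/L.
Mixed L₀ = (8.76×4.25 + 2.56×198)/(11.32) = 544.1/11.32 = 48.07 mg/L.
Initial deficit D₀ = C_s − DO₀ = 9.04 − 6.336 = 2.704 mg/L.
t_c = (1/0.8640) ln[(1.10/0.236)(1 − 2.704×0.8640/(0.236×48.07))] = 1.157 × ln(3.701) = 1.515 d.
D_c = (0.236/1.10) × 48.07 × e^(−0.236×1.515) = 0.2145 × 48.07 × 0.6995 = 7.213 mg/L.
Minimum DO = 9.04 − 7.213 = 1.827 mg/L.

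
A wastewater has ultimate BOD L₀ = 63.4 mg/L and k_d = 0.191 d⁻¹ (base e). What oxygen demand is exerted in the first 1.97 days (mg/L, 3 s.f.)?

y_t = L₀(1 − e^(−k_d t)) = 63.4 × (1 − e^(−0.191×1.97))
= 63.4 × (1 − 0.6864) = 63.4 × 0.3136 = 19.88 mg/L.

y ≈ 19.9 mg/L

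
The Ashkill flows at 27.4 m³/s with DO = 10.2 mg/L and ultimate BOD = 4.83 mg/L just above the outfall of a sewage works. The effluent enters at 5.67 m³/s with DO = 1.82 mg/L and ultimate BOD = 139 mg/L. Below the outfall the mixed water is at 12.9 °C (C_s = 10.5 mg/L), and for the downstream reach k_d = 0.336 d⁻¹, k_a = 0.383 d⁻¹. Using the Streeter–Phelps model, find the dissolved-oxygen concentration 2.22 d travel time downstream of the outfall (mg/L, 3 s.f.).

DO ≈ 0.407 mg/L

Mixed DO = (27.4×10.2 + 5.67×1.82)/(27.4+5.67) = 289.8/33.07 = 8.763 mg/L.
Mixed L₀ = (27.4×4.83 + 5.67×139)/(33.07) = 920.5/33.07 = 27.83 mg/L.
Initial deficit D₀ = C_s − DO₀ = 10.5 − 8.763 = 1.737 mg/L.
D(2.22) = [0.336×27.83/(0.383−0.336)](e^(−0.336×2.22) − e^(−0.383×2.22)) + 1.737 e^(−0.383×2.22)
= 199.0 × (0.4743 − 0.4273) + 1.737 × 0.4273 = 10.09 mg/L.
DO = 10.5 − 10.09 = 0.4068 mg/L.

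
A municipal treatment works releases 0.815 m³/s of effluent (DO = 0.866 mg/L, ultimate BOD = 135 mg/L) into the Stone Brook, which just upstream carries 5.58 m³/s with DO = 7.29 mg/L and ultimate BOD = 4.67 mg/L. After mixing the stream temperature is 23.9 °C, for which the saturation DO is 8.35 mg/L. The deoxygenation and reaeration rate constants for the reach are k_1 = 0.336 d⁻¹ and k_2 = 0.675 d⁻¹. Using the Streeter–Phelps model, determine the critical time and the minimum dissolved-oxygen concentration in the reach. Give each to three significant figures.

t_c ≈ 1.78 d; minimum DO ≈ 2.53 mg/L

Mixed DO = (5.58×7.29 + 0.815×0.866)/(5.58+0.815) = 41.38/6.395 = 6.471 mg/L.
Mixed L₀ = (5.58×4.67 + 0.815×135)/(6.395) = 136.1/6.395 = 21.28 mg/L.
Initial deficit D₀ = C_s − DO₀ = 8.35 − 6.471 = 1.879 mg/L.
t_c = (1/0.3390) ln[(0.675/0.336)(1 − 1.879×0.3390/(0.336×21.28))] = 2.950 × ln(1.830) = 1.783 d.
D_c = (0.336/0.675) × 21.28 × e^(−0.336×1.783) = 0.4978 × 21.28 × 0.5494 = 5.819 mg/L.
Minimum DO = 8.35 − 5.819 = 2.531 mg/L.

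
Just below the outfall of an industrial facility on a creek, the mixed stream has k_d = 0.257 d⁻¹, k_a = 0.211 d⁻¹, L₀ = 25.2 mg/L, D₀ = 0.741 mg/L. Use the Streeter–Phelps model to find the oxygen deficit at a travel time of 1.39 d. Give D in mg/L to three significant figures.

k_d L₀/(k_a−k_d) = 0.257×25.2/(0.211−0.257) = 6.476/-0.04600 = -140.8 mg/L.
e^(−k_d t) = e^(−0.257×1.390) = 0.6996; e^(−k_a t) = e^(−0.211×1.390) = 0.7458.
D = -140.8 × (0.6996 − 0.7458) + 0.741 × 0.7458 = 6.504 + 0.5526 = 7.056 mg/L.

D ≈ 7.06 mg/L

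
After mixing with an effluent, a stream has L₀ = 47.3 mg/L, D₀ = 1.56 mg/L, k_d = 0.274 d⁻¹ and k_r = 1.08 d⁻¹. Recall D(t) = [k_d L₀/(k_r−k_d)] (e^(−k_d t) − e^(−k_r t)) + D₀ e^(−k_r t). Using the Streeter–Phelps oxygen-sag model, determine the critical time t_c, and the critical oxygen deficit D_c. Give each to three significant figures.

t_c ≈ 1.58 d; D_c ≈ 7.79 mg/L

With k_r/k_d = 3.942 and 1 − D₀(k_r−k_d)/(k_d L₀) = 0.9030,
t_c = ln(3.942 × 0.9030) / (1.08 − 0.274) = ln(3.559) / 0.8060 = 1.270/0.8060 = 1.575 d.
D_c = (k_d/k_r) L₀ e^(−k_d t_c) = (0.274/1.08) × 47.3 × e^(−0.274×1.575) = 0.2537 × 47.3 × 0.6495 = 7.794 mg/L.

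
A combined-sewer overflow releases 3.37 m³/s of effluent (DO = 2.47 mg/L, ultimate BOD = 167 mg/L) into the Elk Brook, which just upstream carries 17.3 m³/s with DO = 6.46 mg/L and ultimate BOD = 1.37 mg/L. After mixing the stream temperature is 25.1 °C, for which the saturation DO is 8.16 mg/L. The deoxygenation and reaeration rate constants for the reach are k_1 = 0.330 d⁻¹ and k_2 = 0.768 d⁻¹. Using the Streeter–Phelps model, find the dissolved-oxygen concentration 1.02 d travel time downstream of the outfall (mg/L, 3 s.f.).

DO ≈ 1.59 mg/L

Mixed DO = (17.3×6.46 + 3.37×2.47)/(17.3+3.37) = 120.1/20.67 = 5.809 mg/L.
Mixed L₀ = (17.3×1.37 + 3.37×167)/(20.67) = 586.5/20.67 = 28.37 mg/L.
Initial deficit D₀ = C_s − DO₀ = 8.16 − 5.809 = 2.351 mg/L.
D(1.02) = [0.330×28.37/(0.768−0.330)](e^(−0.330×1.02) − e^(−0.768×1.02)) + 2.351 e^(−0.768×1.02)
= 21.38 × (0.7142 − 0.4569) + 2.351 × 0.4569 = 6.575 mg/L.
DO = 8.16 − 6.575 = 1.585 mg/L.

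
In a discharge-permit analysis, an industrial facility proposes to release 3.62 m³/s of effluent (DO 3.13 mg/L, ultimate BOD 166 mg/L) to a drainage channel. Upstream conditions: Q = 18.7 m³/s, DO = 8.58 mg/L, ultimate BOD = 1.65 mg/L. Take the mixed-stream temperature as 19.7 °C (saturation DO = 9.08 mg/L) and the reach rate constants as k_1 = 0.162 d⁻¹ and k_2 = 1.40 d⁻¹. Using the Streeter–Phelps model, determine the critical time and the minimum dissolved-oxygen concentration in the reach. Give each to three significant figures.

t_c ≈ 1.36 d; minimum DO ≈ 6.45 mg/L

Mixed DO = (18.7×8.58 + 3.62×3.13)/(18.7+3.62) = 171.8/22.32 = 7.696 mg/L.
Mixed L₀ = (18.7×1.65 + 3.62×166)/(22.32) = 631.8/22.32 = 28.31 mg/L.
Initial deficit D₀ = C_s − DO₀ = 9.08 − 7.696 = 1.384 mg/L.
t_c = (1/1.238) ln[(1.40/0.162)(1 − 1.384×1.238/(0.162×28.31))] = 0.8078 × ln(5.413) = 1.364 d.
D_c = (0.162/1.40) × 28.31 × e^(−0.162×1.364) = 0.1157 × 28.31 × 0.8017 = 2.626 mg/L.
Minimum DO = 9.08 − 2.626 = 6.454 mg/L.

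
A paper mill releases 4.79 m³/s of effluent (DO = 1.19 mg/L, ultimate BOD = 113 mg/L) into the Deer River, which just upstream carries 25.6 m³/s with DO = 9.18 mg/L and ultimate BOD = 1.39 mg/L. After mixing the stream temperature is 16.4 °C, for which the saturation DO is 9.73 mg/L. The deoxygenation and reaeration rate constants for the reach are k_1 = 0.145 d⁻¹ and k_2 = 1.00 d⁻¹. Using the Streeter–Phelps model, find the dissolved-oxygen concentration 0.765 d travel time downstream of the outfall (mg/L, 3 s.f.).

DO ≈ 7.50 mg/L

Mixed DO = (25.6×9.18 + 4.79×1.19)/(25.6+4.79) = 240.7/30.39 = 7.921 mg/L.
Mixed L₀ = (25.6×1.39 + 4.79×113)/(30.39) = 576.9/30.39 = 18.98 mg/L.
Initial deficit D₀ = C_s − DO₀ = 9.73 − 7.921 = 1.809 mg/L.
D(0.765) = [0.145×18.98/(1.00−0.145)](e^(−0.145×0.765) − e^(−1.00×0.765)) + 1.809 e^(−1.00×0.765)
= 3.219 × (0.8950 − 0.4653) + 1.809 × 0.4653 = 2.225 mg/L.
DO = 9.73 − 2.225 = 7.505 mg/L.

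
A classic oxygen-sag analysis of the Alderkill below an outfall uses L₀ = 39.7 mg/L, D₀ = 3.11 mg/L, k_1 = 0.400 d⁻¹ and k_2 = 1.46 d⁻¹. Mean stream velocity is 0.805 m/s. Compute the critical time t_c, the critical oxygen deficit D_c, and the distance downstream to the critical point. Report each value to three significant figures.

t_c = [1/(k_2−k_1)] ln[(k_2/k_1)(1 − D₀(k_2−k_1)/(k_1 L₀))]
= [1/(1.46−0.400)] ln[(1.46/0.400)(1 − 3.11×1.060/(0.400×39.7))]
= (1/1.060) ln[3.650 × 0.7924] = 0.9434 × ln(2.892) = 0.9434 × 1.062 = 1.002 d.
L(t_c) = L₀ e^(−k_1 t_c) = 39.7 × 0.6698 = 26.59 mg/L, and at the critical point k_2 D_c = k_1 L, so D_c = (0.400/1.46) × 26.59 = 7.285 mg/L.
x_c = v t_c = 0.805 m/s × 1.002 d × 86400 s/d = 69690 m ≈ 69.7 km.

t_c ≈ 1.00 d; D_c ≈ 7.29 mg/L; x_c ≈ 69.7 km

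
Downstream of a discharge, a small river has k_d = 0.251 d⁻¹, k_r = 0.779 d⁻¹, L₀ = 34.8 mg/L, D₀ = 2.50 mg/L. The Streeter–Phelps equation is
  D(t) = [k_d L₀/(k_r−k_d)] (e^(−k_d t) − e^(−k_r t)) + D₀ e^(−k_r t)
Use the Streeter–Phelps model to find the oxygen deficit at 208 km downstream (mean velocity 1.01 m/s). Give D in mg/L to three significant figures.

D ≈ 6.90 mg/L

Travel time t = x/v = 208 km / (1.01 m/s) = 208000 m / 1.01 m/s = 205900 s = 2.384 d.
k_d L₀/(k_r−k_d) = 0.251×34.8/(0.779−0.251) = 8.735/0.5280 = 16.54 mg/L.
e^(−k_d t) = e^(−0.251×2.384) = 0.5498; e^(−k_r t) = e^(−0.779×2.384) = 0.1562.
D = 16.54 × (0.5498 − 0.1562) + 2.50 × 0.1562 = 6.511 + 0.3904 = 6.902 mg/L.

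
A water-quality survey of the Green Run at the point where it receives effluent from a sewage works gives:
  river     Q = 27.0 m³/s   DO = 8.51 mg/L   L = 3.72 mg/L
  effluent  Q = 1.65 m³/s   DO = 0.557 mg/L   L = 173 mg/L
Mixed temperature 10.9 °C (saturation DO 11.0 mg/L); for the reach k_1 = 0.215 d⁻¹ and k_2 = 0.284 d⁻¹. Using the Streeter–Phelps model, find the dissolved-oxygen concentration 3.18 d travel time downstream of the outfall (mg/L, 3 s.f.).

Mixed DO = (27.0×8.51 + 1.65×0.557)/(27.0+1.65) = 230.7/28.65 = 8.052 mg/L.
Mixed L₀ = (27.0×3.72 + 1.65×173)/(28.65) = 385.9/28.65 = 13.47 mg/L.
Initial deficit D₀ = C_s − DO₀ = 11.0 − 8.052 = 2.948 mg/L.
D(3.18) = [0.215×13.47/(0.284−0.215)](e^(−0.215×3.18) − e^(−0.284×3.18)) + 2.948 e^(−0.284×3.18)
= 41.97 × (0.5047 − 0.4053) + 2.948 × 0.4053 = 5.368 mg/L.
DO = 11.0 − 5.368 = 5.632 mg/L.

DO ≈ 5.63 mg/L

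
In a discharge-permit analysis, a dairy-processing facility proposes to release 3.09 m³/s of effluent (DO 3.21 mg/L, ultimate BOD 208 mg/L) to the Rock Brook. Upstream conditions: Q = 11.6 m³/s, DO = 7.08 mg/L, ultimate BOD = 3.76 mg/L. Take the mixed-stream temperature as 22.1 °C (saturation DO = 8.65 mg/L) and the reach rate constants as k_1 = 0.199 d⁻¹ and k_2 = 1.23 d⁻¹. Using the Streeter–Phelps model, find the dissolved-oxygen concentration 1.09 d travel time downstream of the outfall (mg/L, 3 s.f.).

DO ≈ 3.13 mg/L

Mixed DO = (11.6×7.08 + 3.09×3.21)/(11.6+3.09) = 92.05/14.69 = 6.266 mg/L.
Mixed L₀ = (11.6×3.76 + 3.09×208)/(14.69) = 686.3/14.69 = 46.72 mg/L.
Initial deficit D₀ = C_s − DO₀ = 8.65 − 6.266 = 2.384 mg/L.
D(1.09) = [0.199×46.72/(1.23−0.199)](e^(−0.199×1.09) − e^(−1.23×1.09)) + 2.384 e^(−1.23×1.09)
= 9.018 × (0.8050 − 0.2617) + 2.384 × 0.2617 = 5.524 mg/L.
DO = 8.65 − 5.524 = 3.126 mg/L.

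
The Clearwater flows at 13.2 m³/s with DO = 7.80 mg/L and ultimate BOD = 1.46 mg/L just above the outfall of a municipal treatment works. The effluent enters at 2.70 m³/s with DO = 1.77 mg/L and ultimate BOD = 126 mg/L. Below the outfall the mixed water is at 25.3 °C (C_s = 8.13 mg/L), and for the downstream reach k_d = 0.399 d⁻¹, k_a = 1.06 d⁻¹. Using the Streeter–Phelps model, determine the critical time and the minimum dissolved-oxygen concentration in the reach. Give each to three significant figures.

Mixed DO = (13.2×7.80 + 2.70×1.77)/(13.2+2.70) = 107.7/15.90 = 6.776 mg/L.
Mixed L₀ = (13.2×1.46 + 2.70×126)/(15.90) = 359.5/15.90 = 22.61 mg/L.
Initial deficit D₀ = C_s − DO₀ = 8.13 − 6.776 = 1.354 mg/L.
t_c = (1/0.6610) ln[(1.06/0.399)(1 − 1.354×0.6610/(0.399×22.61))] = 1.513 × ln(2.393) = 1.320 d.
D_c = (0.399/1.06) × 22.61 × e^(−0.399×1.320) = 0.3764 × 22.61 × 0.5905 = 5.026 mg/L.
Minimum DO = 8.13 − 5.026 = 3.104 mg/L.

t_c ≈ 1.32 d; minimum DO ≈ 3.10 mg/L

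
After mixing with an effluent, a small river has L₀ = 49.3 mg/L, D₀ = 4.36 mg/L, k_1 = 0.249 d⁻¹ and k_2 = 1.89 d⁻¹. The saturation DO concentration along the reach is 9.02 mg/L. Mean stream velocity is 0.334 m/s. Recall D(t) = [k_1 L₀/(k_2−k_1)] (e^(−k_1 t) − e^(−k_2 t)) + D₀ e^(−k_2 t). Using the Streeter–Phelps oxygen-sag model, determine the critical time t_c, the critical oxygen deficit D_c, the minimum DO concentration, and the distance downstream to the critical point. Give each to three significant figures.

t_c ≈ 0.702 d; D_c ≈ 5.45 mg/L; min DO ≈ 3.57 mg/L; x_c ≈ 20.3 km

At the critical point dD/dt = 0, so k_1 L₀ e^(−k_1 t) = k_2 D. Substituting D(t) from the Streeter–Phelps equation and solving for t gives
t_c = ln[(k_2/k_1)(1 − D₀(k_2−k_1)/(k_1 L₀))] / (k_2−k_1).
Here k_2−k_1 = 1.641 d⁻¹ and 1 − D₀(k_2−k_1)/(k_1 L₀) = 1 − 4.36×1.641/(0.249×49.3) = 0.4172, so
t_c = ln(7.590 × 0.4172) / 1.641 = 1.153 / 1.641 = 0.7024 d.
L(t_c) = L₀ e^(−k_1 t_c) = 49.3 × 0.8395 = 41.39 mg/L, and at the critical point k_2 D_c = k_1 L, so D_c = (0.249/1.89) × 41.39 = 5.453 mg/L.
Minimum DO = C_s − D_c = 9.02 − 5.453 = 3.567 mg/L.
x_c = v t_c = 0.334 m/s × 0.7024 d × 86400 s/d = 20270 m ≈ 20.3 km.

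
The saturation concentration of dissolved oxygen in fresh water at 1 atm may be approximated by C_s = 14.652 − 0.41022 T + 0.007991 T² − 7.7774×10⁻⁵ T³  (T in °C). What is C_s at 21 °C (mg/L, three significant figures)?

C_s ≈ 8.84 mg/L

C_s = 14.652 − 0.41022×21 + 0.007991×21² − 7.7774×10⁻⁵×21³ = 8.841 mg/L.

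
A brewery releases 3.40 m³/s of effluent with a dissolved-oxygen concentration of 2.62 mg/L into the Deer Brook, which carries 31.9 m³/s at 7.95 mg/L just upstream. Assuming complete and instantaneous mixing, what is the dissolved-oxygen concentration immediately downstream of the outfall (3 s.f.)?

Flow-weighted mixing: C = (Q_r C_r + Q_w C_w)/(Q_r + Q_w)
= (31.9×7.95 + 3.40×2.62)/(31.9 + 3.40) = 262.5/35.30 = 7.437 mg/L.

7.44 mg/L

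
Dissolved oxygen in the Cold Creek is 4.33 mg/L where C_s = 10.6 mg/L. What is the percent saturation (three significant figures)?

40.8 % saturation

% saturation = C/C_s × 100 = 4.33/10.6 × 100 = 40.8 %.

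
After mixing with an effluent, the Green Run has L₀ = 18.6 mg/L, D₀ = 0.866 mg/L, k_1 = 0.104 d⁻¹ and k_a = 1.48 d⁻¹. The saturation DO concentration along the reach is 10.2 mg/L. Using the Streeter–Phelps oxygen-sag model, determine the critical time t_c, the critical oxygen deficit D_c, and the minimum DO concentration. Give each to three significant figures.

t_c ≈ 1.23 d; D_c ≈ 1.15 mg/L; min DO ≈ 9.05 mg/L

t_c = [1/(k_a−k_1)] ln[(k_a/k_1)(1 − D₀(k_a−k_1)/(k_1 L₀))]
= [1/(1.48−0.104)] ln[(1.48/0.104)(1 − 0.866×1.376/(0.104×18.6))]
= (1/1.376) ln[14.23 × 0.3840] = 0.7267 × ln(5.464) = 0.7267 × 1.698 = 1.234 d.
L(t_c) = L₀ e^(−k_1 t_c) = 18.6 × 0.8795 = 16.36 mg/L, and at the critical point k_a D_c = k_1 L, so D_c = (0.104/1.48) × 16.36 = 1.150 mg/L.
Minimum DO = C_s − D_c = 10.2 − 1.150 = 9.050 mg/L.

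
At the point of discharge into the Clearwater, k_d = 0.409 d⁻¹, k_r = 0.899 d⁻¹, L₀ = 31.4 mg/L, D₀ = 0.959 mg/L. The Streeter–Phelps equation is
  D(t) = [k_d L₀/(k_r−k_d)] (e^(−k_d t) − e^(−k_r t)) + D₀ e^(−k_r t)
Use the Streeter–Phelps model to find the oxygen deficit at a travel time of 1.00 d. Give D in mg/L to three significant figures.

D ≈ 7.13 mg/L

k_d L₀/(k_r−k_d) = 0.409×31.4/(0.899−0.409) = 12.84/0.4900 = 26.21 mg/L.
e^(−k_d t) = e^(−0.409×1.000) = 0.6643; e^(−k_r t) = e^(−0.899×1.000) = 0.4070.
D = 26.21 × (0.6643 − 0.4070) + 0.959 × 0.4070 = 6.745 + 0.3903 = 7.135 mg/L.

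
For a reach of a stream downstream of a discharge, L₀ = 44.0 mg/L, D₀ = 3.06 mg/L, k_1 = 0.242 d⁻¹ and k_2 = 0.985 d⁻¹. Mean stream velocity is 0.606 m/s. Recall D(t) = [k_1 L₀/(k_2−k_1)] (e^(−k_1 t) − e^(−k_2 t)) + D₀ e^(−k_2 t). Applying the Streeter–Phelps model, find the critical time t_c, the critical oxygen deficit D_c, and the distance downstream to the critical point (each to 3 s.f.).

t_c ≈ 1.57 d; D_c ≈ 7.40 mg/L; x_c ≈ 82.0 km

With k_2/k_1 = 4.070 and 1 − D₀(k_2−k_1)/(k_1 L₀) = 0.7865,
t_c = ln(4.070 × 0.7865) / (0.985 − 0.242) = ln(3.201) / 0.7430 = 1.164/0.7430 = 1.566 d.
D_c = (k_1/k_2) L₀ e^(−k_1 t_c) = (0.242/0.985) × 44.0 × e^(−0.242×1.566) = 0.2457 × 44.0 × 0.6846 = 7.400 mg/L.
x_c = v t_c = 0.606 m/s × 1.566 d × 86400 s/d = 81990 m ≈ 82.0 km.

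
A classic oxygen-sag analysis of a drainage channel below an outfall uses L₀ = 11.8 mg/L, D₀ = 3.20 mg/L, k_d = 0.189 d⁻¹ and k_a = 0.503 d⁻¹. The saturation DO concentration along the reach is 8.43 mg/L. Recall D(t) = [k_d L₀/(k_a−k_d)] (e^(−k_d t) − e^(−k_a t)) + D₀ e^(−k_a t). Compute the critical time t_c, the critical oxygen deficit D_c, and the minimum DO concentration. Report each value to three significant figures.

With k_a/k_d = 2.661 and 1 − D₀(k_a−k_d)/(k_d L₀) = 0.5495,
t_c = ln(2.661 × 0.5495) / (0.503 − 0.189) = ln(1.462) / 0.3140 = 0.3800/0.3140 = 1.210 d.
L(t_c) = L₀ e^(−k_d t_c) = 11.8 × 0.7955 = 9.387 mg/L, and at the critical point k_a D_c = k_d L, so D_c = (0.189/0.503) × 9.387 = 3.527 mg/L.
Minimum DO = C_s − D_c = 8.43 − 3.527 = 4.903 mg/L.

t_c ≈ 1.21 d; D_c ≈ 3.53 mg/L; min DO ≈ 4.90 mg/L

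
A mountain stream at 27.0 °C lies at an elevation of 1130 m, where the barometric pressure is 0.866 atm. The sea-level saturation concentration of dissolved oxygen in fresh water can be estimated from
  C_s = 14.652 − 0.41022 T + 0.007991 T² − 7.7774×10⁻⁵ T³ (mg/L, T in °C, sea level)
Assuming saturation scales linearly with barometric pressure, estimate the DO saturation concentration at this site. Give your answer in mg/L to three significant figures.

C_s ≈ 6.82 mg/L

At sea level: C_s = 14.652 − 0.41022×27.0 + 0.007991×27.0² − 7.7774×10⁻⁵×27.0³ = 7.871 mg/L.
Pressure correction: C_s' = 7.871 × 0.866 = 6.816 mg/L.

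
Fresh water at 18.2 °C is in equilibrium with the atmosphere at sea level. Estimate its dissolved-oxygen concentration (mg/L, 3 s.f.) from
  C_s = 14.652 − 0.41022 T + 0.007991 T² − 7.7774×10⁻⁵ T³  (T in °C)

C_s ≈ 9.36 mg/L

C_s = 14.652 − 0.41022×18.2 + 0.007991×18.2² − 7.7774×10⁻⁵×18.2³ = 9.364 mg/L.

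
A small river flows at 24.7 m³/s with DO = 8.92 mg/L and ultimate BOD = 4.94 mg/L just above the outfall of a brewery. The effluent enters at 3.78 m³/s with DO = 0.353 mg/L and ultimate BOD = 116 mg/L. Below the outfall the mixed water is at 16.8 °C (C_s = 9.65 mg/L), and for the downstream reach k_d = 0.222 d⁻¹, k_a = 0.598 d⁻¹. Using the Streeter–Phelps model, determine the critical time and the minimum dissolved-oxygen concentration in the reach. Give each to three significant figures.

t_c ≈ 2.17 d; minimum DO ≈ 5.14 mg/L

Mixed DO = (24.7×8.92 + 3.78×0.353)/(24.7+3.78) = 221.7/28.48 = 7.783 mg/L.
Mixed L₀ = (24.7×4.94 + 3.78×116)/(28.48) = 560.5/28.48 = 19.68 mg/L.
Initial deficit D₀ = C_s − DO₀ = 9.65 − 7.783 = 1.867 mg/L.
t_c = (1/0.3760) ln[(0.598/0.222)(1 − 1.867×0.3760/(0.222×19.68))] = 2.660 × ln(2.261) = 2.170 d.
D_c = (0.222/0.598) × 19.68 × e^(−0.222×2.170) = 0.3712 × 19.68 × 0.6178 = 4.513 mg/L.
Minimum DO = 9.65 − 4.513 = 5.137 mg/L.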